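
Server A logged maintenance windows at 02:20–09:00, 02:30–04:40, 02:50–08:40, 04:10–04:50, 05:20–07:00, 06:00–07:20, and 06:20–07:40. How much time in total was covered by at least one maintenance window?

Merged: 02:20–09:00.
Length: 6 h 40 min.

6 h 40 min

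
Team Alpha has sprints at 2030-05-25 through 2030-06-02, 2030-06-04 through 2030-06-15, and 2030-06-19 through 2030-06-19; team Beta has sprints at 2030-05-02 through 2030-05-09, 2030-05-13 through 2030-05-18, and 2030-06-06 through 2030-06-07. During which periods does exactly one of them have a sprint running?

2030-05-02 through 2030-05-09, 2030-05-13 through 2030-05-18, 2030-05-25 through 2030-06-02, 2030-06-04 through 2030-06-05, 2030-06-08 through 2030-06-15, 2030-06-19 through 2030-06-19

A \ B = 2030-05-25 through 2030-06-02, 2030-06-04 through 2030-06-05, 2030-06-08 through 2030-06-15, 2030-06-19 through 2030-06-19.
B \ A = 2030-05-02 through 2030-05-09, 2030-05-13 through 2030-05-18.
Union of the two gives the symmetric difference.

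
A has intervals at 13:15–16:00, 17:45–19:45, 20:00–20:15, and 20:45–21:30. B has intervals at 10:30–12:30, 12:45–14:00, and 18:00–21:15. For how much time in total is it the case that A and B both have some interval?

A ∩ B = 13:15–14:00, 18:00–19:45, 20:00–20:15, 20:45–21:15.
Total: 45 min + 1 h 45 min + 15 min + 30 min = 3 h 15 min.

3 h 15 min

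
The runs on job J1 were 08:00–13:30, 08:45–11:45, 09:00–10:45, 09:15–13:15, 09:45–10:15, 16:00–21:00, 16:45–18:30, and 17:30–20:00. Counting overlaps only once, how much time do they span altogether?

Merged: 08:00–13:30, 16:00–21:00.
Lengths: 5 h 30 min + 5 h = 10 h 30 min.

10 h 30 min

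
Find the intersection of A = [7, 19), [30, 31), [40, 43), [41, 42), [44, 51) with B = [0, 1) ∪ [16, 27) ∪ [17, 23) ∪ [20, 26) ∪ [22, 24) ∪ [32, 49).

First set merges to [7, 19), [30, 31), [40, 43), [44, 51).
Second set merges to [0, 1), [16, 27), [32, 49).
[7, 19) meets the second set on [16, 19).
[30, 31): no overlap with the second set.
[40, 43) meets the second set on [40, 43).
[44, 51) meets the second set on [44, 49).

[16, 19) ∪ [40, 43) ∪ [44, 49)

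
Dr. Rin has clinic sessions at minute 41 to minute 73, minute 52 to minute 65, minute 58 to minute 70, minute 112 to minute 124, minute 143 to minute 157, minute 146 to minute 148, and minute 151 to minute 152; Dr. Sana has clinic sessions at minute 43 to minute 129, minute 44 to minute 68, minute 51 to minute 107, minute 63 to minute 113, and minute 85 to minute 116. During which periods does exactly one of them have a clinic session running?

First set merges to minute 41 to minute 73, minute 112 to minute 124, minute 143 to minute 157.
Second set merges to minute 43 to minute 129.
Only in the first: minute 41 to minute 43, minute 143 to minute 157.
Only in the second: minute 73 to minute 112, minute 124 to minute 129.
Together these are the periods covered by exactly one.

minute 41 to minute 43, minute 73 to minute 112, minute 124 to minute 129, minute 143 to minute 157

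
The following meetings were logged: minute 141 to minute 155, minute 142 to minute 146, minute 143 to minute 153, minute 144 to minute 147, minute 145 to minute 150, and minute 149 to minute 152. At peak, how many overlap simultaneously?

5

Walk the sorted start/end points keeping a running depth.
The depth first hits 5 at minute 145.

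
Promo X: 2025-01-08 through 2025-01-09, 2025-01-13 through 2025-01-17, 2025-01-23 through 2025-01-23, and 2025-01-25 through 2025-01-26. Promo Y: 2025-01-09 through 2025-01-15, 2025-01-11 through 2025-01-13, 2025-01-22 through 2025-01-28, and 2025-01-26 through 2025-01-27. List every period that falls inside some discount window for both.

2025-01-09 through 2025-01-09, 2025-01-13 through 2025-01-15, 2025-01-23 through 2025-01-23, 2025-01-25 through 2025-01-26

Second set merges to 2025-01-09 through 2025-01-15, 2025-01-22 through 2025-01-28.
2025-01-08 through 2025-01-09 meets the second set on 2025-01-09 through 2025-01-09.
2025-01-13 through 2025-01-17 meets the second set on 2025-01-13 through 2025-01-15.
2025-01-23 through 2025-01-23 meets the second set on 2025-01-23 through 2025-01-23.
2025-01-25 through 2025-01-26 meets the second set on 2025-01-25 through 2025-01-26.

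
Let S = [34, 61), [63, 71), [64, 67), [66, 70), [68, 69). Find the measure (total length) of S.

35

Merged: [34, 61), [63, 71).
Lengths: 27 + 8 = 35.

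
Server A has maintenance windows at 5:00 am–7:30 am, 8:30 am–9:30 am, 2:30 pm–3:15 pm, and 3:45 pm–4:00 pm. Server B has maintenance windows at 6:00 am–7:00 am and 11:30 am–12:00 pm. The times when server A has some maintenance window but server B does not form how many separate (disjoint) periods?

5

A \ B = 5:00 am–6:00 am, 7:00 am–7:30 am, 8:30 am–9:30 am, 2:30 pm–3:15 pm, 3:45 pm–4:00 pm.
That is 5 disjoint pieces.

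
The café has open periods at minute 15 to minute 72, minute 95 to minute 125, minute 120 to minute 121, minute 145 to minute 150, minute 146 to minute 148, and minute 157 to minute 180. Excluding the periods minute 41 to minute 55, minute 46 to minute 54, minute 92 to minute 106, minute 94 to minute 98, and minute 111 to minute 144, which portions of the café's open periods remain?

First set merges to minute 15 to minute 72, minute 95 to minute 125, minute 145 to minute 150, minute 157 to minute 180.
Second set merges to minute 41 to minute 55, minute 92 to minute 106, minute 111 to minute 144.
minute 15 to minute 72 with B removed leaves minute 15 to minute 41, minute 55 to minute 72.
minute 95 to minute 125 with B removed leaves minute 106 to minute 111.
minute 145 to minute 150 is untouched.
minute 157 to minute 180 is untouched.

minute 15 to minute 41, minute 55 to minute 72, minute 106 to minute 111, minute 145 to minute 150, minute 157 to minute 180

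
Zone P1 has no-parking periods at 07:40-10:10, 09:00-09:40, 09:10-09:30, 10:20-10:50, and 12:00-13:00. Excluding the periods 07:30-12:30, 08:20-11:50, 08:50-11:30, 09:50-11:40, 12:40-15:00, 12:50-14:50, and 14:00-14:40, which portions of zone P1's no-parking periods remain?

First set merges to 07:40–10:10, 10:20–10:50, 12:00–13:00.
Second set merges to 07:30–12:30, 12:40–15:00.
07:40–10:10: entirely removed.
10:20–10:50: entirely removed.
12:00–13:00 \ B = 12:30–12:40.

12:30–12:40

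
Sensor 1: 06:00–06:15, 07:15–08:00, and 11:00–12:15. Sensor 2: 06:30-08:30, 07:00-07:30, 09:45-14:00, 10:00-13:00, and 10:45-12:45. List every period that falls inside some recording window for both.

Merge the second list: 06:30-08:30, 09:45-14:00.
06:00-06:15 falls entirely outside B.
07:15-08:00 overlaps B on 07:15-08:00.
11:00-12:15 overlaps B on 11:00-12:15.

07:15-08:00, 11:00-12:15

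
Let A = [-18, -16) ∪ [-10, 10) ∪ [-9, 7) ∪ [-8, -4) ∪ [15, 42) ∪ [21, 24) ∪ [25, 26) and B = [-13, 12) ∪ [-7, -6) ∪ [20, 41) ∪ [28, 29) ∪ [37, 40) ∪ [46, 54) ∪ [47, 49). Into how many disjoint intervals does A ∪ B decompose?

Merge the first list: [-18, -16), [-10, 10), [15, 42).
Merge the second list: [-13, 12), [20, 41), [46, 54).
A ∪ B = [-18, -16), [-13, 12), [15, 42), [46, 54).
That is 4 disjoint pieces.

4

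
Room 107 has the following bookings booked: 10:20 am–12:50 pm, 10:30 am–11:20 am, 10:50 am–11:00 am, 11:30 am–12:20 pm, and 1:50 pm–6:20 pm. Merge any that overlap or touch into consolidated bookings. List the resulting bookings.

10:30 am–11:20 am overlaps/touches 10:20 am–12:50 pm → extend to 10:20 am–12:50 pm.
10:50 am–11:00 am overlaps/touches 10:20 am–12:50 pm → extend to 10:20 am–12:50 pm.
11:30 am–12:20 pm overlaps/touches 10:20 am–12:50 pm → extend to 10:20 am–12:50 pm.
1:50 pm–6:20 pm is disjoint → start new block.

10:20 am–12:50 pm, 1:50 pm–6:20 pm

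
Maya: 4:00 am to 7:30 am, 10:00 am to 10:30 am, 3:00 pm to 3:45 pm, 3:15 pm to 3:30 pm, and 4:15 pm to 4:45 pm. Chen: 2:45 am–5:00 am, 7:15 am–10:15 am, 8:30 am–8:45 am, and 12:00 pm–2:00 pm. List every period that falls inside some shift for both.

First set merges to 4:00 am-7:30 am, 10:00 am-10:30 am, 3:00 pm-3:45 pm, 4:15 pm-4:45 pm.
Second set merges to 2:45 am-5:00 am, 7:15 am-10:15 am, 12:00 pm-2:00 pm.
4:00 am-7:30 am overlaps B on 4:00 am-5:00 am, 7:15 am-7:30 am.
10:00 am-10:30 am overlaps B on 10:00 am-10:15 am.
3:00 pm-3:45 pm falls entirely outside B.
4:15 pm-4:45 pm falls entirely outside B.

4:00 am-5:00 am, 7:15 am-7:30 am, 10:00 am-10:15 am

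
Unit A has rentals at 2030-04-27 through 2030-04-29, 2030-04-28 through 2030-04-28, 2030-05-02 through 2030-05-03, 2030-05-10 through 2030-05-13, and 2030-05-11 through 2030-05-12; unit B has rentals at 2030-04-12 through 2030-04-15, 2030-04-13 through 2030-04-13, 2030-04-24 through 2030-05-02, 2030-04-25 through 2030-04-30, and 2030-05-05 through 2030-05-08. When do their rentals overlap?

A, merged: 2030-04-27 through 2030-04-29, 2030-05-02 through 2030-05-03, 2030-05-10 through 2030-05-13.
B, merged: 2030-04-12 through 2030-04-15, 2030-04-24 through 2030-05-02, 2030-05-05 through 2030-05-08.
2030-04-27 through 2030-04-29 ∩ B → 2030-04-27 through 2030-04-29.
2030-05-02 through 2030-05-03 ∩ B → 2030-05-02 through 2030-05-02.
2030-05-10 through 2030-05-13 meets no B interval.

2030-04-27 through 2030-04-29, 2030-05-02 through 2030-05-02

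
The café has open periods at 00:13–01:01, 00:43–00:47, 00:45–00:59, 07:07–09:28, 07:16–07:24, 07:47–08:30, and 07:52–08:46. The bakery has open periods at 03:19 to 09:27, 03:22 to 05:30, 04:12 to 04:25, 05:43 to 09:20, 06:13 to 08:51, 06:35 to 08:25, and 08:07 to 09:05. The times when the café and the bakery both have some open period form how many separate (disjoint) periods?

1

Merge the first list: 00:13–01:01, 07:07–09:28.
Merge the second list: 03:19–09:27.
A ∩ B = 07:07–09:27.
That is 1 disjoint piece.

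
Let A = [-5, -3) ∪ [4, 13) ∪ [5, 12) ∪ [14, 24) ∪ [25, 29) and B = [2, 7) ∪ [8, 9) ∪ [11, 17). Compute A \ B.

First set merges to [-5, -3), [4, 13), [14, 24), [25, 29).
[-5, -3): no B overlap → unchanged.
[4, 13) minus B → [7, 8), [9, 11).
[14, 24) minus B → [17, 24).
[25, 29): no B overlap → unchanged.

[-5, -3) ∪ [7, 8) ∪ [9, 11) ∪ [17, 24) ∪ [25, 29)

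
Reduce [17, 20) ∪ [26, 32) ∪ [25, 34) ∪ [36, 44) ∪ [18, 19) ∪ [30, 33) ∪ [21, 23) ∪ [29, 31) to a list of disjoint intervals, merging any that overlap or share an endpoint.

[17, 20) ∪ [21, 23) ∪ [25, 34) ∪ [36, 44)

Sort by start: [17, 20), [18, 19), [21, 23), [25, 34), [26, 32), [29, 31), [30, 33), [36, 44).
[18, 19) overlaps/touches [17, 20) → extend to [17, 20).
[21, 23) is disjoint → start new block.
[25, 34) is disjoint → start new block.
[26, 32) overlaps/touches [25, 34) → extend to [25, 34).
[29, 31) overlaps/touches [25, 34) → extend to [25, 34).
[30, 33) overlaps/touches [25, 34) → extend to [25, 34).
[36, 44) is disjoint → start new block.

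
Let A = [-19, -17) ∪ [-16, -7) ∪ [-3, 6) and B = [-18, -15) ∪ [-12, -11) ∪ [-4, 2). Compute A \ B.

[-19, -18) ∪ [-15, -12) ∪ [-11, -7) ∪ [2, 6)

[-19, -17) minus B → [-19, -18).
[-16, -7) minus B → [-15, -12), [-11, -7).
[-3, 6) minus B → [2, 6).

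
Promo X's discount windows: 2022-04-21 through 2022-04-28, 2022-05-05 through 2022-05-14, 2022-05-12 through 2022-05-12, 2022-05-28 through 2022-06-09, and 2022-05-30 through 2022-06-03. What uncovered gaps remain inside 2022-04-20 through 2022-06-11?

2022-04-20 through 2022-04-20, 2022-04-29 through 2022-05-04, 2022-05-15 through 2022-05-27, 2022-06-10 through 2022-06-11

The merged coverage is 2022-04-21 through 2022-04-28, 2022-05-05 through 2022-05-14, 2022-05-28 through 2022-06-09.
Uncovered inside 2022-04-20 through 2022-06-11: 2022-04-20 through 2022-04-20, 2022-04-29 through 2022-05-04, 2022-05-15 through 2022-05-27, 2022-06-10 through 2022-06-11.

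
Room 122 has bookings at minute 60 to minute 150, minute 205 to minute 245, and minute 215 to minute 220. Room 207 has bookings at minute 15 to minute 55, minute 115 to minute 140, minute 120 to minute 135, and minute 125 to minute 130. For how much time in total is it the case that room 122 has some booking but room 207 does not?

A, merged: minute 60 to minute 150, minute 205 to minute 245.
B, merged: minute 15 to minute 55, minute 115 to minute 140.
A \ B = minute 60 to minute 115, minute 140 to minute 150, minute 205 to minute 245.
Total: 55 minutes + 10 minutes + 40 minutes = 105 minutes.

105 minutes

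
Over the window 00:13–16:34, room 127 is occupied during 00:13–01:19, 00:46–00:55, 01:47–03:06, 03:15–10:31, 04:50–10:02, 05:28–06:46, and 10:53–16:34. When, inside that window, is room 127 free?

After merging, the occupied span is 00:13–01:19, 01:47–03:06, 03:15–10:31, 10:53–16:34.
Uncovered inside 00:13–16:34: 01:19–01:47, 03:06–03:15, 10:31–10:53.

01:19–01:47, 03:06–03:15, 10:31–10:53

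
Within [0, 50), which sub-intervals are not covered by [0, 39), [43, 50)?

[39, 43)

After merging, the occupied span is [0, 39), [43, 50).
Complement within [0, 50): [39, 43).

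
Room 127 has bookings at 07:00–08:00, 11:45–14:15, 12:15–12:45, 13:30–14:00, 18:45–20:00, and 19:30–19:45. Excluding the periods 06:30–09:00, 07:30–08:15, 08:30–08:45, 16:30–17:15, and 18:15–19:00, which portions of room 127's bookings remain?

11:45-14:15, 19:00-20:00

Merge the first list: 07:00-08:00, 11:45-14:15, 18:45-20:00.
Merge the second list: 06:30-09:00, 16:30-17:15, 18:15-19:00.
07:00-08:00: fully covered by B → removed.
11:45-14:15: no B overlap → unchanged.
18:45-20:00 minus B → 19:00-20:00.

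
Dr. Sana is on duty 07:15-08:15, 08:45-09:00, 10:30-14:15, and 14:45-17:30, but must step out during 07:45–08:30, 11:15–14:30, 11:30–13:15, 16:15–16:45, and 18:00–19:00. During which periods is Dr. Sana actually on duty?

07:15–07:45, 08:45–09:00, 10:30–11:15, 14:45–16:15, 16:45–17:30

Second set merges to 07:45–08:30, 11:15–14:30, 16:15–16:45, 18:00–19:00.
07:15–08:15 with B removed leaves 07:15–07:45.
08:45–09:00 is untouched.
10:30–14:15 with B removed leaves 10:30–11:15.
14:45–17:30 with B removed leaves 14:45–16:15, 16:45–17:30.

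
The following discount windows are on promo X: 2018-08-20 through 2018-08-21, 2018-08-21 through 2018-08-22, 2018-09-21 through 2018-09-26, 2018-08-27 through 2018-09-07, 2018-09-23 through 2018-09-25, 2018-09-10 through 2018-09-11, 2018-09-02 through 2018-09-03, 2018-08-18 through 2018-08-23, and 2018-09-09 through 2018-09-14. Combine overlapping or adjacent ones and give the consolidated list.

2018-08-18 through 2018-08-23, 2018-08-27 through 2018-09-07, 2018-09-09 through 2018-09-14, 2018-09-21 through 2018-09-26

Sort by start: 2018-08-18 through 2018-08-23, 2018-08-20 through 2018-08-21, 2018-08-21 through 2018-08-22, 2018-08-27 through 2018-09-07, 2018-09-02 through 2018-09-03, 2018-09-09 through 2018-09-14, 2018-09-10 through 2018-09-11, 2018-09-21 through 2018-09-26, 2018-09-23 through 2018-09-25.
2018-08-20 through 2018-08-21 overlaps/touches 2018-08-18 through 2018-08-23 → extend to 2018-08-18 through 2018-08-23.
2018-08-21 through 2018-08-22 overlaps/touches 2018-08-18 through 2018-08-23 → extend to 2018-08-18 through 2018-08-23.
2018-08-27 through 2018-09-07 is disjoint → start new block.
2018-09-02 through 2018-09-03 overlaps/touches 2018-08-27 through 2018-09-07 → extend to 2018-08-27 through 2018-09-07.
2018-09-09 through 2018-09-14 is disjoint → start new block.
2018-09-10 through 2018-09-11 overlaps/touches 2018-09-09 through 2018-09-14 → extend to 2018-09-09 through 2018-09-14.
2018-09-21 through 2018-09-26 is disjoint → start new block.
2018-09-23 through 2018-09-25 overlaps/touches 2018-09-21 through 2018-09-26 → extend to 2018-09-21 through 2018-09-26.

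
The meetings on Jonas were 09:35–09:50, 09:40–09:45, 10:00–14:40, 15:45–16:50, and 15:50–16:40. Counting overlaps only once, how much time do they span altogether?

6 h

Merged: 09:35-09:50, 10:00-14:40, 15:45-16:50.
Lengths: 15 min + 4 h 40 min + 1 h 5 min = 6 h.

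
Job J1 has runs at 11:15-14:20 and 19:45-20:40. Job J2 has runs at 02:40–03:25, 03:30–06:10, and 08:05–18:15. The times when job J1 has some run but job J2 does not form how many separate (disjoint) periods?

1

A \ B = 19:45-20:40.
That is 1 disjoint piece.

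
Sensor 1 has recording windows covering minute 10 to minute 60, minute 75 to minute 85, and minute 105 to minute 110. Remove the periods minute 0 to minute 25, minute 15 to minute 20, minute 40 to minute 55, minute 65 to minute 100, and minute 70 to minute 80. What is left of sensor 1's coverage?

minute 25 to minute 40, minute 55 to minute 60, minute 105 to minute 110

B, merged: minute 0 to minute 25, minute 40 to minute 55, minute 65 to minute 100.
minute 10 to minute 60 \ B = minute 25 to minute 40, minute 55 to minute 60.
minute 75 to minute 85: entirely removed.
minute 105 to minute 110: nothing removed.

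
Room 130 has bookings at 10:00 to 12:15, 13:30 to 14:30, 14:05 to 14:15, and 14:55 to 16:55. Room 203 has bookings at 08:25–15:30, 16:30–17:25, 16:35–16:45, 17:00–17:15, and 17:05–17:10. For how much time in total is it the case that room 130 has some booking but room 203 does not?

1 h

Merge the first list: 10:00–12:15, 13:30–14:30, 14:55–16:55.
Merge the second list: 08:25–15:30, 16:30–17:25.
A \ B = 15:30–16:30.
Total: 1 h.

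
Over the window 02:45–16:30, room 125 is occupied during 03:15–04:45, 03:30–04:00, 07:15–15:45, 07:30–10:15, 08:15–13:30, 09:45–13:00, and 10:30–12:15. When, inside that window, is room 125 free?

The merged coverage is 03:15–04:45, 07:15–15:45.
Gaps within 02:45–16:30: 02:45–03:15, 04:45–07:15, 15:45–16:30.

02:45–03:15, 04:45–07:15, 15:45–16:30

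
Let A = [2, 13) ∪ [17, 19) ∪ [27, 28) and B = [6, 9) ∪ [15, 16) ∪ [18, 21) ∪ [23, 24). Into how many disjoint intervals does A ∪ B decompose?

A ∪ B = [2, 13), [15, 16), [17, 21), [23, 24), [27, 28).
That is 5 disjoint pieces.

5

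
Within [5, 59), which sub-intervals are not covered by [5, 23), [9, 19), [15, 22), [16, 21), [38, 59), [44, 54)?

After merging, the occupied span is [5, 23), [38, 59).
Gaps within [5, 59): [23, 38).

[23, 38)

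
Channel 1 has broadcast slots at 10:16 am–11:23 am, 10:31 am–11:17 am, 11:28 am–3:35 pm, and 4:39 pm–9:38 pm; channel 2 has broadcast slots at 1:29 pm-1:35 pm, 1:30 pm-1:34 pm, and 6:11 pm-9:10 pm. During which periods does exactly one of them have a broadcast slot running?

10:16 am–11:23 am, 11:28 am–1:29 pm, 1:35 pm–3:35 pm, 4:39 pm–6:11 pm, 9:10 pm–9:38 pm

First set merges to 10:16 am–11:23 am, 11:28 am–3:35 pm, 4:39 pm–9:38 pm.
Second set merges to 1:29 pm–1:35 pm, 6:11 pm–9:10 pm.
A but not B: 10:16 am–11:23 am, 11:28 am–1:29 pm, 1:35 pm–3:35 pm, 4:39 pm–6:11 pm, 9:10 pm–9:38 pm.
B but not A: none.
Combining gives A △ B.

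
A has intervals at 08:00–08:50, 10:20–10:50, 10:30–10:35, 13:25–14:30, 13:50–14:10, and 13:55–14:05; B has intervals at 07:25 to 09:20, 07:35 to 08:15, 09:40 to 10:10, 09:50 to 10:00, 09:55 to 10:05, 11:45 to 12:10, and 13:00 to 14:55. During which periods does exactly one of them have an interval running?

07:25-08:00, 08:50-09:20, 09:40-10:10, 10:20-10:50, 11:45-12:10, 13:00-13:25, 14:30-14:55

First set merges to 08:00-08:50, 10:20-10:50, 13:25-14:30.
Second set merges to 07:25-09:20, 09:40-10:10, 11:45-12:10, 13:00-14:55.
Only in the first: 10:20-10:50.
Only in the second: 07:25-08:00, 08:50-09:20, 09:40-10:10, 11:45-12:10, 13:00-13:25, 14:30-14:55.
Together these are the periods covered by exactly one.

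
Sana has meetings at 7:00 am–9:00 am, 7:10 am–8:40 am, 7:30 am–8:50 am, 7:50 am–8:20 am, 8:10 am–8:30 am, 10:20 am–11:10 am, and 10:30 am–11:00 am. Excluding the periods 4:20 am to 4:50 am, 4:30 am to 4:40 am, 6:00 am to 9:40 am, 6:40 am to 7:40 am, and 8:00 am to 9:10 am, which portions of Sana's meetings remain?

10:20 am-11:10 am

A, merged: 7:00 am-9:00 am, 10:20 am-11:10 am.
B, merged: 4:20 am-4:50 am, 6:00 am-9:40 am.
7:00 am-9:00 am: entirely removed.
10:20 am-11:10 am: nothing removed.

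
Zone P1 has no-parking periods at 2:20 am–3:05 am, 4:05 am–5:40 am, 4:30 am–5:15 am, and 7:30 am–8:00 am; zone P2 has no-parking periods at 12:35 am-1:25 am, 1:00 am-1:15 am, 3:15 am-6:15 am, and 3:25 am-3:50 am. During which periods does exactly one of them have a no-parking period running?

12:35 am–1:25 am, 2:20 am–3:05 am, 3:15 am–4:05 am, 5:40 am–6:15 am, 7:30 am–8:00 am

Merge the first list: 2:20 am–3:05 am, 4:05 am–5:40 am, 7:30 am–8:00 am.
Merge the second list: 12:35 am–1:25 am, 3:15 am–6:15 am.
A \ B = 2:20 am–3:05 am, 7:30 am–8:00 am.
B \ A = 12:35 am–1:25 am, 3:15 am–4:05 am, 5:40 am–6:15 am.
Union of the two gives the symmetric difference.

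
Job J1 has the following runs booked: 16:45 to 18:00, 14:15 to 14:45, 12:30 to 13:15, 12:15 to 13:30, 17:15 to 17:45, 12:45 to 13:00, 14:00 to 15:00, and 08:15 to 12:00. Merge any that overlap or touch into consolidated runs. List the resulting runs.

Sort by start: 08:15-12:00, 12:15-13:30, 12:30-13:15, 12:45-13:00, 14:00-15:00, 14:15-14:45, 16:45-18:00, 17:15-17:45.
12:15-13:30 is disjoint → start new block.
12:30-13:15 overlaps/touches 12:15-13:30 → extend to 12:15-13:30.
12:45-13:00 overlaps/touches 12:15-13:30 → extend to 12:15-13:30.
14:00-15:00 is disjoint → start new block.
14:15-14:45 overlaps/touches 14:00-15:00 → extend to 14:00-15:00.
16:45-18:00 is disjoint → start new block.
17:15-17:45 overlaps/touches 16:45-18:00 → extend to 16:45-18:00.

08:15-12:00, 12:15-13:30, 14:00-15:00, 16:45-18:00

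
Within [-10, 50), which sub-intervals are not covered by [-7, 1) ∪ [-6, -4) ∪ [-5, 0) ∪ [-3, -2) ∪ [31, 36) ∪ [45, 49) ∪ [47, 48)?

[-10, -7) ∪ [1, 31) ∪ [36, 45) ∪ [49, 50)

Covered (merged): [-7, 1), [31, 36), [45, 49).
Gaps within [-10, 50): [-10, -7), [1, 31), [36, 45), [49, 50).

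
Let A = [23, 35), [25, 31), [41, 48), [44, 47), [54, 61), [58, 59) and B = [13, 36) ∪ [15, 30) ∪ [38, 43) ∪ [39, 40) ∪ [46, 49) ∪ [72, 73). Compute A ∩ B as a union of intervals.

[23, 35) ∪ [41, 43) ∪ [46, 48)

First set merges to [23, 35), [41, 48), [54, 61).
Second set merges to [13, 36), [38, 43), [46, 49), [72, 73).
[23, 35) meets the second set on [23, 35).
[41, 48) meets the second set on [41, 43), [46, 48).
[54, 61): no overlap with the second set.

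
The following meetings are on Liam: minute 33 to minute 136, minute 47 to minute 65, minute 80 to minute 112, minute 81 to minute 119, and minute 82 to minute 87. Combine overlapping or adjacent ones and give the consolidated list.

minute 33 to minute 136

minute 47 to minute 65 overlaps/touches minute 33 to minute 136 → extend to minute 33 to minute 136.
minute 80 to minute 112 overlaps/touches minute 33 to minute 136 → extend to minute 33 to minute 136.
minute 81 to minute 119 overlaps/touches minute 33 to minute 136 → extend to minute 33 to minute 136.
minute 82 to minute 87 overlaps/touches minute 33 to minute 136 → extend to minute 33 to minute 136.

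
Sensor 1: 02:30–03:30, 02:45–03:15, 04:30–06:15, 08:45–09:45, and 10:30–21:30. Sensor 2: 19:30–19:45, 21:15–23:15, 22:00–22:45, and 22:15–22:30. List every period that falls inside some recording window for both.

19:30–19:45, 21:15–21:30

First set merges to 02:30–03:30, 04:30–06:15, 08:45–09:45, 10:30–21:30.
Second set merges to 19:30–19:45, 21:15–23:15.
02:30–03:30: no overlap with the second set.
04:30–06:15: no overlap with the second set.
08:45–09:45: no overlap with the second set.
10:30–21:30 meets the second set on 19:30–19:45, 21:15–21:30.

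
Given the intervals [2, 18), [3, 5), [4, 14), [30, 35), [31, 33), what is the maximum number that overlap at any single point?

3

At 4, 3 of the intervals are simultaneously active.
No point has more.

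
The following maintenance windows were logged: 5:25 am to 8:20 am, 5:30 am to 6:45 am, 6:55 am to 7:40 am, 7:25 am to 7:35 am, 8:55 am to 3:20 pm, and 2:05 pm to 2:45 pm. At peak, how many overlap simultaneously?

3

Sweep endpoints in order; track running count of active intervals.
Peak of 3 reached at 7:25 am.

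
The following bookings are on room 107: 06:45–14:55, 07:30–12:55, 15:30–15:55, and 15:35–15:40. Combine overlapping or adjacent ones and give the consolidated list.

07:30-12:55 overlaps/touches 06:45-14:55 → extend to 06:45-14:55.
15:30-15:55 is disjoint → start new block.
15:35-15:40 overlaps/touches 15:30-15:55 → extend to 15:30-15:55.

06:45-14:55, 15:30-15:55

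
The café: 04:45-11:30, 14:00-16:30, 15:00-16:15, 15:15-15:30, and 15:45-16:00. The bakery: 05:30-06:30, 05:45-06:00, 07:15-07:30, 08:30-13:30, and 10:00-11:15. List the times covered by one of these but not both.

04:45-05:30, 06:30-07:15, 07:30-08:30, 11:30-13:30, 14:00-16:30

Merge the first list: 04:45-11:30, 14:00-16:30.
Merge the second list: 05:30-06:30, 07:15-07:30, 08:30-13:30.
Only in the first: 04:45-05:30, 06:30-07:15, 07:30-08:30, 14:00-16:30.
Only in the second: 11:30-13:30.
Together these are the periods covered by exactly one.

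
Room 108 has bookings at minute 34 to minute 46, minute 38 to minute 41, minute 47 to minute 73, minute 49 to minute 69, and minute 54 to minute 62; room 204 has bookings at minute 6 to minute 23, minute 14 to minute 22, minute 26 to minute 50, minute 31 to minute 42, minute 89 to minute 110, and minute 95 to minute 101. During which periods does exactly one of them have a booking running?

minute 6 to minute 23, minute 26 to minute 34, minute 46 to minute 47, minute 50 to minute 73, minute 89 to minute 110

Merge the first list: minute 34 to minute 46, minute 47 to minute 73.
Merge the second list: minute 6 to minute 23, minute 26 to minute 50, minute 89 to minute 110.
A \ B = minute 50 to minute 73.
B \ A = minute 6 to minute 23, minute 26 to minute 34, minute 46 to minute 47, minute 89 to minute 110.
Union of the two gives the symmetric difference.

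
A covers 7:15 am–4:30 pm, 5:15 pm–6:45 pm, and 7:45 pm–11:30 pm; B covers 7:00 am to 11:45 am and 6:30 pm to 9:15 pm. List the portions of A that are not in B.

7:15 am–4:30 pm with B removed leaves 11:45 am–4:30 pm.
5:15 pm–6:45 pm with B removed leaves 5:15 pm–6:30 pm.
7:45 pm–11:30 pm with B removed leaves 9:15 pm–11:30 pm.

11:45 am–4:30 pm, 5:15 pm–6:30 pm, 9:15 pm–11:30 pm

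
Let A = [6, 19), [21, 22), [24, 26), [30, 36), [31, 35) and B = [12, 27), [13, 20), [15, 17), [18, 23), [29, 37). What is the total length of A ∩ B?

A, merged: [6, 19), [21, 22), [24, 26), [30, 36).
B, merged: [12, 27), [29, 37).
A ∩ B = [12, 19), [21, 22), [24, 26), [30, 36).
Total: 7 + 1 + 2 + 6 = 16.

16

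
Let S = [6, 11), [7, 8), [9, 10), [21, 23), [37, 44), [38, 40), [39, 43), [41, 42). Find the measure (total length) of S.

14

Merged: [6, 11), [21, 23), [37, 44).
Lengths: 5 + 2 + 7 = 14.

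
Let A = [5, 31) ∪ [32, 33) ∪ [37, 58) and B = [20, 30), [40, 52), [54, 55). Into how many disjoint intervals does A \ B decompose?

6

A \ B = [5, 20), [30, 31), [32, 33), [37, 40), [52, 54), [55, 58).
That is 6 disjoint pieces.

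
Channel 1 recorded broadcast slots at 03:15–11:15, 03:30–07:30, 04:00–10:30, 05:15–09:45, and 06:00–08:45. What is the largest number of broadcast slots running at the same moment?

5

At 06:00, 5 of the intervals are simultaneously active.
No point has more.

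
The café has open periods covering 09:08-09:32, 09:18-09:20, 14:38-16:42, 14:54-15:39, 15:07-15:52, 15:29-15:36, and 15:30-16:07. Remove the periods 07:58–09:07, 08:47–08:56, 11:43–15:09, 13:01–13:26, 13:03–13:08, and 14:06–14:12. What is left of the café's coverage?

Merge the first list: 09:08–09:32, 14:38–16:42.
Merge the second list: 07:58–09:07, 11:43–15:09.
09:08–09:32: no B overlap → unchanged.
14:38–16:42 minus B → 15:09–16:42.

09:08–09:32, 15:09–16:42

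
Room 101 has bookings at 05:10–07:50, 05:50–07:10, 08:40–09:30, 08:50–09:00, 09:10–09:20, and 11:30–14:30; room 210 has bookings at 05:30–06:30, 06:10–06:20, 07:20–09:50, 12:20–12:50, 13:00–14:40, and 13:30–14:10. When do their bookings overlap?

05:30-06:30, 07:20-07:50, 08:40-09:30, 12:20-12:50, 13:00-14:30

A, merged: 05:10-07:50, 08:40-09:30, 11:30-14:30.
B, merged: 05:30-06:30, 07:20-09:50, 12:20-12:50, 13:00-14:40.
05:10-07:50 ∩ B → 05:30-06:30, 07:20-07:50.
08:40-09:30 ∩ B → 08:40-09:30.
11:30-14:30 ∩ B → 12:20-12:50, 13:00-14:30.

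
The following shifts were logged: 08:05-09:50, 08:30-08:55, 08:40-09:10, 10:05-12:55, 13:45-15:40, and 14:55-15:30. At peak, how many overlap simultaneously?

Sweep endpoints in order; track running count of active intervals.
Peak of 3 reached at 08:40.

3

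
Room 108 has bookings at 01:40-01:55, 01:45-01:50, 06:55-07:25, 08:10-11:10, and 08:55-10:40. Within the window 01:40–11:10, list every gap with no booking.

01:55–06:55, 07:25–08:10

The merged coverage is 01:40–01:55, 06:55–07:25, 08:10–11:10.
Uncovered inside 01:40–11:10: 01:55–06:55, 07:25–08:10.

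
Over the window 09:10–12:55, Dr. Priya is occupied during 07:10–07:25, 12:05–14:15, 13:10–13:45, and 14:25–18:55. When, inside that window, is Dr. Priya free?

Covered (merged): 07:10–07:25, 12:05–14:15, 14:25–18:55.
Complement within 09:10–12:55: 09:10–12:05.

09:10–12:05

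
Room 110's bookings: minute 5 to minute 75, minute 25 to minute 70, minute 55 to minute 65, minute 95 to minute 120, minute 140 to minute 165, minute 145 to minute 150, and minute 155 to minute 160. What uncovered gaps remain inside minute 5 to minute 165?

Covered (merged): minute 5 to minute 75, minute 95 to minute 120, minute 140 to minute 165.
Uncovered inside minute 5 to minute 165: minute 75 to minute 95, minute 120 to minute 140.

minute 75 to minute 95, minute 120 to minute 140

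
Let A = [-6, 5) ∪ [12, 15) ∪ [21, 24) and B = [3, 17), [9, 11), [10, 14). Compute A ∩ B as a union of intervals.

B, merged: [3, 17).
[-6, 5) ∩ B → [3, 5).
[12, 15) ∩ B → [12, 15).
[21, 24) meets no B interval.

[3, 5) ∪ [12, 15)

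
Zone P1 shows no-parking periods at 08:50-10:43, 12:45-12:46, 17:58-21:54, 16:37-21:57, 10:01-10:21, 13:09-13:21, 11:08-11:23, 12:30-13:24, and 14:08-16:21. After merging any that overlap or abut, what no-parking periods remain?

Sort by start: 08:50–10:43, 10:01–10:21, 11:08–11:23, 12:30–13:24, 12:45–12:46, 13:09–13:21, 14:08–16:21, 16:37–21:57, 17:58–21:54.
10:01–10:21 overlaps/touches 08:50–10:43 → extend to 08:50–10:43.
11:08–11:23 is disjoint → start new block.
12:30–13:24 is disjoint → start new block.
12:45–12:46 overlaps/touches 12:30–13:24 → extend to 12:30–13:24.
13:09–13:21 overlaps/touches 12:30–13:24 → extend to 12:30–13:24.
14:08–16:21 is disjoint → start new block.
16:37–21:57 is disjoint → start new block.
17:58–21:54 overlaps/touches 16:37–21:57 → extend to 16:37–21:57.

08:50–10:43, 11:08–11:23, 12:30–13:24, 14:08–16:21, 16:37–21:57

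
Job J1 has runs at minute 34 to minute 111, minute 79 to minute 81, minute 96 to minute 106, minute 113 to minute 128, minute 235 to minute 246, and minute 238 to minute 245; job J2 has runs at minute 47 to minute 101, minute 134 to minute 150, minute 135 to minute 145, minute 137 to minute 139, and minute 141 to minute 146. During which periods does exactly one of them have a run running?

A, merged: minute 34 to minute 111, minute 113 to minute 128, minute 235 to minute 246.
B, merged: minute 47 to minute 101, minute 134 to minute 150.
Only in the first: minute 34 to minute 47, minute 101 to minute 111, minute 113 to minute 128, minute 235 to minute 246.
Only in the second: minute 134 to minute 150.
Together these are the periods covered by exactly one.

minute 34 to minute 47, minute 101 to minute 111, minute 113 to minute 128, minute 134 to minute 150, minute 235 to minute 246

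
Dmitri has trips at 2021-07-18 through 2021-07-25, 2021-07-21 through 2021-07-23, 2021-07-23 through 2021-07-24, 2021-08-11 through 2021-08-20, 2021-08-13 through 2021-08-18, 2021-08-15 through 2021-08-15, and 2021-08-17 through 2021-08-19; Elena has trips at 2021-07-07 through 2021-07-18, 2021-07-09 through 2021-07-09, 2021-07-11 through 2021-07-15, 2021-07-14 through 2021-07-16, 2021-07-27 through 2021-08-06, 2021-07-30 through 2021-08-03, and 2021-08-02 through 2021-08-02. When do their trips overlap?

Merge the first list: 2021-07-18 through 2021-07-25, 2021-08-11 through 2021-08-20.
Merge the second list: 2021-07-07 through 2021-07-18, 2021-07-27 through 2021-08-06.
2021-07-18 through 2021-07-25 meets the second set on 2021-07-18 through 2021-07-18.
2021-08-11 through 2021-08-20: no overlap with the second set.

2021-07-18 through 2021-07-18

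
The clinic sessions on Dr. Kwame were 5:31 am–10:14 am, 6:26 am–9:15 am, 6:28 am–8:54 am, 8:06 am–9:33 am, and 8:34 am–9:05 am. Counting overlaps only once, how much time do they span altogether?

4 h 43 min

Merged: 5:31 am-10:14 am.
Length: 4 h 43 min.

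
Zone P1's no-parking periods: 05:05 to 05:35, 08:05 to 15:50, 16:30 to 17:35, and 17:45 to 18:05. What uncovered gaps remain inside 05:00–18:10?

05:00–05:05, 05:35–08:05, 15:50–16:30, 17:35–17:45, 18:05–18:10

The merged coverage is 05:05–05:35, 08:05–15:50, 16:30–17:35, 17:45–18:05.
Uncovered inside 05:00–18:10: 05:00–05:05, 05:35–08:05, 15:50–16:30, 17:35–17:45, 18:05–18:10.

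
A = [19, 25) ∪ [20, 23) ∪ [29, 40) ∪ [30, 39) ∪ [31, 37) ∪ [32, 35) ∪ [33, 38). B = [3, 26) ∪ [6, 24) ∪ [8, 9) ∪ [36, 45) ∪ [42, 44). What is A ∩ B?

First set merges to [19, 25), [29, 40).
Second set merges to [3, 26), [36, 45).
[19, 25) meets the second set on [19, 25).
[29, 40) meets the second set on [36, 40).

[19, 25) ∪ [36, 40)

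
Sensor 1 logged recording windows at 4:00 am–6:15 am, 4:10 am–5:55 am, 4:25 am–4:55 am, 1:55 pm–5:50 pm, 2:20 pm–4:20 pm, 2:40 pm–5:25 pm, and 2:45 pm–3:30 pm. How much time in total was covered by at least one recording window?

6 h 10 min

Merged: 4:00 am–6:15 am, 1:55 pm–5:50 pm.
Lengths: 2 h 15 min + 3 h 55 min = 6 h 10 min.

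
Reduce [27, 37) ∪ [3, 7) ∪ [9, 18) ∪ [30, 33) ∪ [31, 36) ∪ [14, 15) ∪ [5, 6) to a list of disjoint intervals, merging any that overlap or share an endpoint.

Sort by start: [3, 7), [5, 6), [9, 18), [14, 15), [27, 37), [30, 33), [31, 36).
[5, 6) overlaps/touches [3, 7) → extend to [3, 7).
[9, 18) is disjoint → start new block.
[14, 15) overlaps/touches [9, 18) → extend to [9, 18).
[27, 37) is disjoint → start new block.
[30, 33) overlaps/touches [27, 37) → extend to [27, 37).
[31, 36) overlaps/touches [27, 37) → extend to [27, 37).

[3, 7) ∪ [9, 18) ∪ [27, 37)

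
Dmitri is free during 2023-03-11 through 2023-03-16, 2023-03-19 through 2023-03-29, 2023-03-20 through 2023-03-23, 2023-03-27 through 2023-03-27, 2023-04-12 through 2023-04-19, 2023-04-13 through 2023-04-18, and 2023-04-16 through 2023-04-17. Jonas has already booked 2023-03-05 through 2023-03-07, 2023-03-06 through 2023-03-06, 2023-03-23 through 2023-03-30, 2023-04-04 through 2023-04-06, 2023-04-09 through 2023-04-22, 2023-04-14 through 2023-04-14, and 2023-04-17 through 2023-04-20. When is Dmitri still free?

First set merges to 2023-03-11 through 2023-03-16, 2023-03-19 through 2023-03-29, 2023-04-12 through 2023-04-19.
Second set merges to 2023-03-05 through 2023-03-07, 2023-03-23 through 2023-03-30, 2023-04-04 through 2023-04-06, 2023-04-09 through 2023-04-22.
2023-03-11 through 2023-03-16 is untouched.
2023-03-19 through 2023-03-29 with B removed leaves 2023-03-19 through 2023-03-22.
2023-04-12 through 2023-04-19 lies entirely inside B → drops out.

2023-03-11 through 2023-03-16, 2023-03-19 through 2023-03-22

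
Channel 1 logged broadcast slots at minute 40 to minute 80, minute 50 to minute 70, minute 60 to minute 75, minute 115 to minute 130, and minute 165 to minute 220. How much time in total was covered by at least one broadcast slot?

110 minutes

Merged: minute 40 to minute 80, minute 115 to minute 130, minute 165 to minute 220.
Lengths: 40 minutes + 15 minutes + 55 minutes = 110 minutes.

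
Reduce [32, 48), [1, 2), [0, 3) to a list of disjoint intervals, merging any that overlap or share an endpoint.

Sort by start: [0, 3), [1, 2), [32, 48).
[1, 2) overlaps/touches [0, 3) → extend to [0, 3).
[32, 48) is disjoint → start new block.

[0, 3) ∪ [32, 48)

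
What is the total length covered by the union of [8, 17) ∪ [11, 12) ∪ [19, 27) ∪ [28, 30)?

19

Merged: [8, 17), [19, 27), [28, 30).
Lengths: 9 + 8 + 2 = 19.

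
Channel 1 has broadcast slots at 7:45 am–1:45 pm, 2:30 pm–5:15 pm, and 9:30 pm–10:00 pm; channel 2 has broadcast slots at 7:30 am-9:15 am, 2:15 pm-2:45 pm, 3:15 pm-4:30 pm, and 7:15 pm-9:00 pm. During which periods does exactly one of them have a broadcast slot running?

A but not B: 9:15 am–1:45 pm, 2:45 pm–3:15 pm, 4:30 pm–5:15 pm, 9:30 pm–10:00 pm.
B but not A: 7:30 am–7:45 am, 2:15 pm–2:30 pm, 7:15 pm–9:00 pm.
Combining gives A △ B.

7:30 am–7:45 am, 9:15 am–1:45 pm, 2:15 pm–2:30 pm, 2:45 pm–3:15 pm, 4:30 pm–5:15 pm, 7:15 pm–9:00 pm, 9:30 pm–10:00 pm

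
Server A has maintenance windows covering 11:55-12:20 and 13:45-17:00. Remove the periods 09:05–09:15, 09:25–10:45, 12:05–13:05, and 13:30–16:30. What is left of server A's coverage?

11:55-12:20 with B removed leaves 11:55-12:05.
13:45-17:00 with B removed leaves 16:30-17:00.

11:55-12:05, 16:30-17:00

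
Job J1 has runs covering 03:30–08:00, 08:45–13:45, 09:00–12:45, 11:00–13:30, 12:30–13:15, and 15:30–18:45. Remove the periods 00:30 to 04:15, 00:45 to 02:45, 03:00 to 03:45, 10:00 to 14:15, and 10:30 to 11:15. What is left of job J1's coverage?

First set merges to 03:30-08:00, 08:45-13:45, 15:30-18:45.
Second set merges to 00:30-04:15, 10:00-14:15.
03:30-08:00 \ B = 04:15-08:00.
08:45-13:45 \ B = 08:45-10:00.
15:30-18:45: nothing removed.

04:15-08:00, 08:45-10:00, 15:30-18:45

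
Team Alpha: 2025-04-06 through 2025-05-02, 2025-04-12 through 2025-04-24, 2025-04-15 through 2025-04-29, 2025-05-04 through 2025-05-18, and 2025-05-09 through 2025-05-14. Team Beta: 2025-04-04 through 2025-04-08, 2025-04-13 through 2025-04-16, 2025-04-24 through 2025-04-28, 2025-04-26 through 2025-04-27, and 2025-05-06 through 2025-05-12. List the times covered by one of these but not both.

2025-04-04 through 2025-04-05, 2025-04-09 through 2025-04-12, 2025-04-17 through 2025-04-23, 2025-04-29 through 2025-05-02, 2025-05-04 through 2025-05-05, 2025-05-13 through 2025-05-18

First set merges to 2025-04-06 through 2025-05-02, 2025-05-04 through 2025-05-18.
Second set merges to 2025-04-04 through 2025-04-08, 2025-04-13 through 2025-04-16, 2025-04-24 through 2025-04-28, 2025-05-06 through 2025-05-12.
A but not B: 2025-04-09 through 2025-04-12, 2025-04-17 through 2025-04-23, 2025-04-29 through 2025-05-02, 2025-05-04 through 2025-05-05, 2025-05-13 through 2025-05-18.
B but not A: 2025-04-04 through 2025-04-05.
Combining gives A △ B.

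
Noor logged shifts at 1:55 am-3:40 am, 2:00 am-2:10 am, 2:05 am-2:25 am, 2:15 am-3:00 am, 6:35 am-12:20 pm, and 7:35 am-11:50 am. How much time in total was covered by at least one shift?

7 h 30 min

Merged: 1:55 am-3:40 am, 6:35 am-12:20 pm.
Lengths: 1 h 45 min + 5 h 45 min = 7 h 30 min.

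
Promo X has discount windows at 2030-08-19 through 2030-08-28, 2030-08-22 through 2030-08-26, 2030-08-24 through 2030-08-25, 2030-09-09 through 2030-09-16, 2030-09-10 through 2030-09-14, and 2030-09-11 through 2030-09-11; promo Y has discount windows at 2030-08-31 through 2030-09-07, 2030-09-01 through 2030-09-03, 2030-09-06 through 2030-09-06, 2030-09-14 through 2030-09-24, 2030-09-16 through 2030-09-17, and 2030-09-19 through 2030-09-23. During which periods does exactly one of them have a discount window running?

2030-08-19 through 2030-08-28, 2030-08-31 through 2030-09-07, 2030-09-09 through 2030-09-13, 2030-09-17 through 2030-09-24

A, merged: 2030-08-19 through 2030-08-28, 2030-09-09 through 2030-09-16.
B, merged: 2030-08-31 through 2030-09-07, 2030-09-14 through 2030-09-24.
Only in the first: 2030-08-19 through 2030-08-28, 2030-09-09 through 2030-09-13.
Only in the second: 2030-08-31 through 2030-09-07, 2030-09-17 through 2030-09-24.
Together these are the periods covered by exactly one.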